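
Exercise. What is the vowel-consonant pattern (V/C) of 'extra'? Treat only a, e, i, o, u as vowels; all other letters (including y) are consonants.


Letter mapping: e = V, x = C, t = C, r = C, a = V.

VCCCV


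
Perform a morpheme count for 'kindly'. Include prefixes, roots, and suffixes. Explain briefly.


Decomposition: kind (root) + -ly (suffix) = 2 morpheme(s)

2 morphemes


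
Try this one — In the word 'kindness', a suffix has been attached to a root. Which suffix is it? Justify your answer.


The word 'kindness' = 'kind' (root) + '-ness' (suffix). The suffix is '-ness'.

ness


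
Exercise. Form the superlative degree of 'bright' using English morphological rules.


Apply superlative formation (add -est): 'bright' -> 'brightest'.

brightest


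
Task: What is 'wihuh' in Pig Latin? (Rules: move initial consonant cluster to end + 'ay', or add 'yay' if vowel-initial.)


'wihuh': move consonant cluster 'w' to end and add 'ay': 'ihuhway'.

ihuhway


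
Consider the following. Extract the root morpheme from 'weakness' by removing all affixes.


Remove suffix '-ness' from 'weakness' to get root 'weak'.

weak


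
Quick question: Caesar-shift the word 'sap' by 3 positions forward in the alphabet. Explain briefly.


Shift each letter by 3: s -> v, a -> d, p -> s. Result: 'vds'.

vds


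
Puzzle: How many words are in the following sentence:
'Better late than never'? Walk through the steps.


Split into words: Better | late | than | never = 4 words.

4


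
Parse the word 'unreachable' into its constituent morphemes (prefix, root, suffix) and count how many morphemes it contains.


Step 1: Identify prefix: 'un' (meaning: not/reverse)
Step 2: Identify root: 'reach'
Step 3: Identify suffix(es): 'able'
Decomposition: un- (prefix: not/reverse) + reach (root) + -able (suffix: capable of)
Total morphemes: 3

3 morphemes (un- (prefix: not/reverse) + reach (root) + -able (suffix: capable of))


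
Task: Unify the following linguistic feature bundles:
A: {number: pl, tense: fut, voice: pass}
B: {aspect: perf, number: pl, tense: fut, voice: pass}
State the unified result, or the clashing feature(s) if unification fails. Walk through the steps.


Compare features:
aspect: A=_ vs B=perf -> unified: perf
number: A=pl vs B=pl -> unified: pl
tense: A=fut vs B=fut -> unified: fut
voice: A=pass vs B=pass -> unified: pass
No clashes found.

Unified: {aspect: perf, number: pl, tense: fut, voice: pass}


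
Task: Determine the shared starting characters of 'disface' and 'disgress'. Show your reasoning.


Compare from the start: 3 characters match: 'dis'. Mismatch at position 4: 'f' vs 'g'.

dis


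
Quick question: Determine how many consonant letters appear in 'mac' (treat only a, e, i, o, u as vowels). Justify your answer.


Consonants in 'mac': m, c = 2 consonants.

2


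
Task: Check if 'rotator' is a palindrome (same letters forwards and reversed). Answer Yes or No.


Forward: 'rotator'
Reversed: 'rotator'
They are identical.

Yes


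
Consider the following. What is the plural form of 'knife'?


Apply rule: Change -fe to -ves. 'knife' becomes 'knives'.

knives


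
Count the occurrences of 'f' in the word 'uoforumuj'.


Letter 'f' in 'uoforumuj': found at position(s) 3 = 1 occurrence(s).

1


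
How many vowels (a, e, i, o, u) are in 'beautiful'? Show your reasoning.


Vowels in 'beautiful': e, a, u, i, u = 5 vowels.

5


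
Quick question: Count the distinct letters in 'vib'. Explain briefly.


Unique letters in 'vib': {b, i, v} = 3 distinct letters.

3


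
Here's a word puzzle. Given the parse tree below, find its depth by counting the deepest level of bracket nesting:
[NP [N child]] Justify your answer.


Count bracket nesting levels:
'[' at pos 0: depth = 1
'[' at pos 4: depth = 2
Maximum depth reached: 2

2


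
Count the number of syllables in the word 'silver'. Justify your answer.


Break 'silver' into syllables: sil-ver -> sil | ver = 2 syllables

2 syllables


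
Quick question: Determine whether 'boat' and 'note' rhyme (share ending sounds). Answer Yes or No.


Rime (stressed vowel + following sounds) of 'boat': -oat = /oʊt/
Rime of 'note': -ote = /oʊt/
/oʊt/ and /oʊt/ are the same ending sound, so the words rhyme.

Yes


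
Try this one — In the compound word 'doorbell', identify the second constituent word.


Split 'doorbell' into 'door' + 'bell'. The second part is 'bell'.

bell


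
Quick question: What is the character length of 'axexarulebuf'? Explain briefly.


Spell out 'axexarulebuf' and number each letter: a(1), x(2), e(3), x(4), a(5), r(6), u(7), l(8), e(9), b(10), u(11), f(12). Total: 12 letters.

12


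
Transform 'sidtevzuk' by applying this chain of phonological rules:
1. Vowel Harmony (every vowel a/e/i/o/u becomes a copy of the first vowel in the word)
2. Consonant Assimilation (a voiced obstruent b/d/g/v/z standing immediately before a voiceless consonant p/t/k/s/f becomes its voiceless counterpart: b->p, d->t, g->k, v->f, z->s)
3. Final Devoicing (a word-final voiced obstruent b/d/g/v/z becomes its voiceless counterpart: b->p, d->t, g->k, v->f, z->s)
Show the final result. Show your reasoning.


Starting form: 'sidtevzuk'
Rule 1: Vowel Harmony: all vowels become 'i' (matching first vowel). 'sidtevzuk' -> 'sidtivzik'
Rule 2: Consonant Assimilation: voiced obstruent before voiceless consonant becomes voiceless ('dt' -> 'tt'). 'sidtivzik' -> 'sittivzik'
Rule 3: Final Devoicing: final consonant 'k' is not one of the voiced obstruents b/d/g/v/z. No change.
Final form: 'sittivzik'

sittivzik


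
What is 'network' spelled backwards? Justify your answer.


Reverse 'network' character by character: 'krowten'.

krowten


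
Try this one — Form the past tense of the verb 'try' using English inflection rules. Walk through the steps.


Apply rule: Change -y to -ied. 'try' becomes 'tried'.

tried


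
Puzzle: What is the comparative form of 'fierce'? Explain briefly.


Apply comparative formation (ends in e: add -r): 'fierce' -> 'fiercer'.

fiercer


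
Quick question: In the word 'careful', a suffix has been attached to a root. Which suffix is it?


The word 'careful' = 'care' (root) + '-ful' (suffix). The suffix is '-ful'.

ful


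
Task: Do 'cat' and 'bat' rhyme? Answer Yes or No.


Rime (stressed vowel + following sounds) of 'cat': -at = /æt/
Rime of 'bat': -at = /æt/
/æt/ and /æt/ are the same ending sound, so the words rhyme.

Yes


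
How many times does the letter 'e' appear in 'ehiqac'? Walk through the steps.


Letter 'e' in 'ehiqac': found at position(s) 1 = 1 occurrence(s).

1


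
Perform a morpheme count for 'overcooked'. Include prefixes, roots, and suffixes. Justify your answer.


Decomposition: over- (prefix) + cook (root) + -ed (suffix) = 3 morpheme(s)

3 morphemes


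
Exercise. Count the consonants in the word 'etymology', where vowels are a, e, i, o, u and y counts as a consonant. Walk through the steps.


Consonants in 'etymology': t, y, m, l, g, y = 6 consonants.

6


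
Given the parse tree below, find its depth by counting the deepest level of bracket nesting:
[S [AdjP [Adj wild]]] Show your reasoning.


Count bracket nesting levels:
'[' at pos 0: depth = 1
'[' at pos 3: depth = 2
'[' at pos 9: depth = 3
Maximum depth reached: 3

3


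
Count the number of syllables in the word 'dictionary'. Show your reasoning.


Break 'dictionary' into syllables: dic-tion-ar-y -> dic | tion | ar | y = 4 syllables

4 syllables


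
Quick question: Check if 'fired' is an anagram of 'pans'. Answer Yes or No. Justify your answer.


Sorted letters of 'fired': 'defir'
Sorted letters of 'pans': 'anps'
They do not match.

No


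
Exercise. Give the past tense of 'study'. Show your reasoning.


Apply rule: Change -y to -ied. 'study' becomes 'studied'.

studied


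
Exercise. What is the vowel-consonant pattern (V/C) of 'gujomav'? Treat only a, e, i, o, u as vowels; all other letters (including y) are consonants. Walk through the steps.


Letter mapping: g = C, u = V, j = C, o = V, m = C, a = V, v = C.

CVCVCVC


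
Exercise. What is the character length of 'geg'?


Spell out 'geg' and number each letter: g(1), e(2), g(3). Total: 3 letters.

3


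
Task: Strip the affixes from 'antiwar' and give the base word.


Remove prefix 'anti' from 'antiwar' to get root 'war'.

war


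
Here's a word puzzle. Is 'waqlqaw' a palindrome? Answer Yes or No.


Forward: 'waqlqaw'
Reversed: 'waqlqaw'
They are identical.

Yes


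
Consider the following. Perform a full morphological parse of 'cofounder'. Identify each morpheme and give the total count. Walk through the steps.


Step 1: Identify prefix: 'co' (meaning: together)
Step 2: Identify root: 'found'
Step 3: Identify suffix(es): 'er'
Decomposition: co- (prefix: together) + found (root) + -er (suffix: one who)
Total morphemes: 3

3 morphemes (co- (prefix: together) + found (root) + -er (suffix: one who))


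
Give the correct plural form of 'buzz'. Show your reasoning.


Apply rule: Add -es (sibilant/fricative ending). 'buzz' becomes 'buzzes'.

buzzes


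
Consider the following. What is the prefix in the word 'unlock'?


The word 'unlock' = 'un' (prefix) + 'lock' (root). The prefix is 'un'.

un


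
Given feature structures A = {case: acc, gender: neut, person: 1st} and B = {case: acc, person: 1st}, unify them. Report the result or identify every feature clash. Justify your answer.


Compare features:
case: A=acc vs B=acc -> unified: acc
gender: A=neut vs B=_ -> unified: neut
person: A=1st vs B=1st -> unified: 1st
No clashes found.

Unified: {case: acc, gender: neut, person: 1st}


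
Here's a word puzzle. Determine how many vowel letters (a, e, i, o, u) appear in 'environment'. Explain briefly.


Vowels in 'environment': e, i, o, e = 4 vowels.

4


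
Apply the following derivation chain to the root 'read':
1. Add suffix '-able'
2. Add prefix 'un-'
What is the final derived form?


Step 1: Add suffix '-able' to 'read' = 'readable'
Step 2: Add prefix 'un-' to 'readable' = 'unreadable'

unreadable


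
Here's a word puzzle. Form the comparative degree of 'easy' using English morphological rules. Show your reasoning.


Apply comparative formation (consonant + y: change y to i, add -er): 'easy' -> 'easier'.

easier


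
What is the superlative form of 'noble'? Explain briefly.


Apply superlative formation (ends in e: add -st): 'noble' -> 'noblest'.

noblest


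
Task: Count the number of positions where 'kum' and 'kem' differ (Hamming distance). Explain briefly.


Alignment:
Position 1: 'k' vs 'k' = match
Position 2: 'u' vs 'e' = DIFFER
Position 3: 'm' vs 'm' = match
Total differences: 1

1


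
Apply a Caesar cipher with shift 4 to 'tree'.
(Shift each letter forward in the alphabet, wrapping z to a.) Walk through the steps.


Shift each letter by 4: t -> x, r -> v, e -> i, e -> i. Result: 'xvii'.

xvii


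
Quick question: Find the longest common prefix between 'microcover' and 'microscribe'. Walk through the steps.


Compare from the start: 5 characters match: 'micro'. Mismatch at position 6: 'c' vs 's'.

micro


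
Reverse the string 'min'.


Reverse 'min' character by character: 'nim'.

nim


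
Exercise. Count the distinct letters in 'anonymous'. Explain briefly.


Unique letters in 'anonymous': {a, m, n, o, s, u, y} = 7 distinct letters.

7


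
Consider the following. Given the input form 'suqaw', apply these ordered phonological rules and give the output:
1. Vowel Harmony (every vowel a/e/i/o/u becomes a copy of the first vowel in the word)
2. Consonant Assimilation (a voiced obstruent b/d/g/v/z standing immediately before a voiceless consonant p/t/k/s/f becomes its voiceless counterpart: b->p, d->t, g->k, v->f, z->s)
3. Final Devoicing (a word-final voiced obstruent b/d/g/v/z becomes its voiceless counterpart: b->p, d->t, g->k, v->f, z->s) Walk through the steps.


Starting form: 'suqaw'
Rule 1: Vowel Harmony: all vowels become 'u' (matching first vowel). 'suqaw' -> 'suquw'
Rule 2: Consonant Assimilation: no voiced obstruent (b/d/g/v/z) stands immediately before a voiceless consonant (p/t/k/s/f). No change.
Rule 3: Final Devoicing: final consonant 'w' is not one of the voiced obstruents b/d/g/v/z. No change.
Final form: 'suquw'

suquw


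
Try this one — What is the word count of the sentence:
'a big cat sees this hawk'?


Split into words: a | big | cat | sees | this | hawk = 6 words.

6


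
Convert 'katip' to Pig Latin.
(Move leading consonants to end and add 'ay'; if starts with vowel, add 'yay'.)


'katip': move consonant cluster 'k' to end and add 'ay': 'atipkay'.

atipkay


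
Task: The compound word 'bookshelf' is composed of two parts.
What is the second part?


Split 'bookshelf' into 'book' + 'shelf'. The second part is 'shelf'.

shelf


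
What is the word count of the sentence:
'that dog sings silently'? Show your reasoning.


Split into words: that | dog | sings | silently = 4 words.

4


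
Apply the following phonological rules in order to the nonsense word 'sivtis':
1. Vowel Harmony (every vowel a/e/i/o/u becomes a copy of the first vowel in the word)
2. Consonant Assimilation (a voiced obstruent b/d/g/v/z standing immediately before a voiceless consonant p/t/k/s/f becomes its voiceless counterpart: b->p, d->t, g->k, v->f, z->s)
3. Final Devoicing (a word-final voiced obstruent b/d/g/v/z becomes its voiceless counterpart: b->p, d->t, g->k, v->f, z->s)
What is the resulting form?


Starting form: 'sivtis'
Rule 1: Vowel Harmony: all vowels already match. No change.
Rule 2: Consonant Assimilation: voiced obstruent before voiceless consonant becomes voiceless ('vt' -> 'ft'). 'sivtis' -> 'siftis'
Rule 3: Final Devoicing: final consonant 's' is not one of the voiced obstruents b/d/g/v/z. No change.
Final form: 'siftis'

siftis


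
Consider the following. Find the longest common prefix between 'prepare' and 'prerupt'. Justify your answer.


Compare from the start: 3 characters match: 'pre'. Mismatch at position 4: 'p' vs 'r'.

pre


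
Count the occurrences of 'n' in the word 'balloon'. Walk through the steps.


Letter 'n' in 'balloon': found at position(s) 7 = 1 occurrence(s).

1


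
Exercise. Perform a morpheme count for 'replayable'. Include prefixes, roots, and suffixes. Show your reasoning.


Decomposition: re- (prefix) + play (root) + -able (suffix) = 3 morpheme(s)

3 morphemes


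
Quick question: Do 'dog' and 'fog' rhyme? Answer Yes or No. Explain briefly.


Rime (stressed vowel + following sounds) of 'dog': -og = /ɒg/
Rime of 'fog': -og = /ɒg/
/ɒg/ and /ɒg/ are the same ending sound, so the words rhyme.

Yes


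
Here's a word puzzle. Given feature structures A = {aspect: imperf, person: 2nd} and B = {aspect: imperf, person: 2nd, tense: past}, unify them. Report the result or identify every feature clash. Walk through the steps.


Compare features:
aspect: A=imperf vs B=imperf -> unified: imperf
person: A=2nd vs B=2nd -> unified: 2nd
tense: A=_ vs B=past -> unified: past
No clashes found.

Unified: {aspect: imperf, person: 2nd, tense: past}


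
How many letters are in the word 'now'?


Spell out 'now' and number each letter: n(1), o(2), w(3). Total: 3 letters.

3


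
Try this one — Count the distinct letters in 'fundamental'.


Unique letters in 'fundamental': {a, d, e, f, l, m, n, t, u} = 9 distinct letters.

9


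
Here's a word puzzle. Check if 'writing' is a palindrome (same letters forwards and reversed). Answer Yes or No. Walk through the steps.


Forward: 'writing'
Reversed: 'gnitirw'
They differ.

No


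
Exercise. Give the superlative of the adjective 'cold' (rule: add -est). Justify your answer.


Apply superlative formation (add -est): 'cold' -> 'coldest'.

coldest


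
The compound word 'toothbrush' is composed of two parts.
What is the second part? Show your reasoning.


Split 'toothbrush' into 'tooth' + 'brush'. The second part is 'brush'.

brush


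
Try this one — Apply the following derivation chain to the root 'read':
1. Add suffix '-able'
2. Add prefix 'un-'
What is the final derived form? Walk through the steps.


Step 1: Add suffix '-able' to 'read' = 'readable'
Step 2: Add prefix 'un-' to 'readable' = 'unreadable'

unreadable


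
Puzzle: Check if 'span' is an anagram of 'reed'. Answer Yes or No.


Sorted letters of 'span': 'anps'
Sorted letters of 'reed': 'deer'
They do not match.

No


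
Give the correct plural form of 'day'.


Apply rule: Add -s. 'day' becomes 'days'.

days


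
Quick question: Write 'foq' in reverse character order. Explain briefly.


Reverse 'foq' character by character: 'qof'.

qof


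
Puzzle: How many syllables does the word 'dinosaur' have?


Break 'dinosaur' into syllables: di-no-saur -> di | no | saur = 3 syllables

3 syllables


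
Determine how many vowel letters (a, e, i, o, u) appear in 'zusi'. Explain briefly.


Vowels in 'zusi': u, i = 2 vowels.

2


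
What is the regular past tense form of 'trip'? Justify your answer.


Apply rule: Double final consonant and add -ed. 'trip' becomes 'tripped'.

tripped


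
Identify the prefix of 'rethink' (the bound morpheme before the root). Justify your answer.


The word 'rethink' = 're' (prefix) + 'think' (root). The prefix is 're'.

re


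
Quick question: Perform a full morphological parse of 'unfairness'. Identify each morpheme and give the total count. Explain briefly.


Step 1: Identify prefix: 'un' (meaning: not/reverse)
Step 2: Identify root: 'fair'
Step 3: Identify suffix(es): 'ness'
Decomposition: un- (prefix: not/reverse) + fair (root) + -ness (suffix: state of)
Total morphemes: 3

3 morphemes (un- (prefix: not/reverse) + fair (root) + -ness (suffix: state of))


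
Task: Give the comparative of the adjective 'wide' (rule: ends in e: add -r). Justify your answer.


Apply comparative formation (ends in e: add -r): 'wide' -> 'wider'.

wider


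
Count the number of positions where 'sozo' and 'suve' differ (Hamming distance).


Alignment:
Position 1: 's' vs 's' = match
Position 2: 'o' vs 'u' = DIFFER
Position 3: 'z' vs 'v' = DIFFER
Position 4: 'o' vs 'e' = DIFFER
Total differences: 3

3


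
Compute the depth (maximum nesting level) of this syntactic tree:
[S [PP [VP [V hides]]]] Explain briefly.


Count bracket nesting levels:
'[' at pos 0: depth = 1
'[' at pos 3: depth = 2
'[' at pos 7: depth = 3
'[' at pos 11: depth = 4
Maximum depth reached: 4

4


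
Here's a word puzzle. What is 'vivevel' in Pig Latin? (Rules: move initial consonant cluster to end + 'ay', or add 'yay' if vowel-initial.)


'vivevel': move consonant cluster 'v' to end and add 'ay': 'ivevelvay'.

ivevelvay


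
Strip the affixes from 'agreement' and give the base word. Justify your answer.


Remove suffix '-ment' from 'agreement' to get root 'agree'.

agree


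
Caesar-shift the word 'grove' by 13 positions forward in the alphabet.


Shift each letter by 13: g -> t, r -> e, o -> b, v -> i, e -> r. Result: 'tebir'.

tebir


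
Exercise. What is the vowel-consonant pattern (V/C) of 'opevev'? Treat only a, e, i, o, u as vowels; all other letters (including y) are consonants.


Letter mapping: o = V, p = C, e = V, v = C, e = V, v = C.

VCVCVC


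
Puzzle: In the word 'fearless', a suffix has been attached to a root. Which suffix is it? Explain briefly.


The word 'fearless' = 'fear' (root) + '-less' (suffix). The suffix is '-less'.

less


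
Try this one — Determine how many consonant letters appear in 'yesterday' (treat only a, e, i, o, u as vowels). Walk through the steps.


Consonants in 'yesterday': y, s, t, r, d, y = 6 consonants.

6


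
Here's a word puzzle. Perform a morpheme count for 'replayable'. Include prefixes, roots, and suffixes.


Decomposition: re- (prefix) + play (root) + -able (suffix) = 3 morpheme(s)

3 morphemes


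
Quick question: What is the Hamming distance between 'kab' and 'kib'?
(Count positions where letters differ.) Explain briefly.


Alignment:
Position 1: 'k' vs 'k' = match
Position 2: 'a' vs 'i' = DIFFER
Position 3: 'b' vs 'b' = match
Total differences: 1

1


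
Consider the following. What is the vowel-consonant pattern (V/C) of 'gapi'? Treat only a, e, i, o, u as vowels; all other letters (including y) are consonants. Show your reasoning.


Letter mapping: g = C, a = V, p = C, i = V.

CVCV


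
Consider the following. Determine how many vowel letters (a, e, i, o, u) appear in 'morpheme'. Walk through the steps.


Vowels in 'morpheme': o, e, e = 3 vowels.

3


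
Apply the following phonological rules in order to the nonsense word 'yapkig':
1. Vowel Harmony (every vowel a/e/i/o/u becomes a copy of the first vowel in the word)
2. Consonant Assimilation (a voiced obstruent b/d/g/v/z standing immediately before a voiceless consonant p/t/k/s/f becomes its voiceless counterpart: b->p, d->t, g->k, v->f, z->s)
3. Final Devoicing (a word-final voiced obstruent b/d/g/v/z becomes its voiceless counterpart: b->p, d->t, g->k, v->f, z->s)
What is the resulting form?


Starting form: 'yapkig'
Rule 1: Vowel Harmony: all vowels become 'a' (matching first vowel). 'yapkig' -> 'yapkag'
Rule 2: Consonant Assimilation: no voiced obstruent (b/d/g/v/z) stands immediately before a voiceless consonant (p/t/k/s/f). No change.
Rule 3: Final Devoicing: word-final voiced obstruent 'g' becomes voiceless 'k'. 'yapkag' -> 'yapkak'
Final form: 'yapkak'

yapkak


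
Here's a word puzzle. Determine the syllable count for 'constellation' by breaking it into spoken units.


Break 'constellation' into syllables: con-stel-la-tion -> con | stel | la | tion = 4 syllables

4 syllables


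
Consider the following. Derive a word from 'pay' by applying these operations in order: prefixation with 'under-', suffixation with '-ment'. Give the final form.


Step 1: Add prefix 'under-' to 'pay' = 'underpay'
Step 2: Add suffix '-ment' to 'underpay' = 'underpayment'

underpayment


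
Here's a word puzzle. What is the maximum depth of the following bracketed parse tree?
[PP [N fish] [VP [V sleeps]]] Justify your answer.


Count bracket nesting levels:
'[' at pos 0: depth = 1
'[' at pos 4: depth = 2
'[' at pos 13: depth = 2
'[' at pos 17: depth = 3
Maximum depth reached: 3

3


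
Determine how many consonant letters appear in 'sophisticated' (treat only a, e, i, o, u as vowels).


Consonants in 'sophisticated': s, p, h, s, t, c, t, d = 8 consonants.

8


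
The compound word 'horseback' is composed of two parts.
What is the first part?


Split 'horseback' into 'horse' + 'back'. The first part is 'horse'.

horse


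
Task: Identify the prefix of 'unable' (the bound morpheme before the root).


The word 'unable' = 'un' (prefix) + 'able' (root). The prefix is 'un'.

un


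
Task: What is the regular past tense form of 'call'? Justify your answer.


Apply rule: Add -ed. 'call' becomes 'called'.

called


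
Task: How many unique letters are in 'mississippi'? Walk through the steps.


Unique letters in 'mississippi': {i, m, p, s} = 4 distinct letters.

4


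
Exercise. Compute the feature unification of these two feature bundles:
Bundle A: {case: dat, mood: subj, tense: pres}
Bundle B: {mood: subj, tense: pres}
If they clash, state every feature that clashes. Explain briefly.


Compare features:
case: A=dat vs B=_ -> unified: dat
mood: A=subj vs B=subj -> unified: subj
tense: A=pres vs B=pres -> unified: pres
No clashes found.

Unified: {case: dat, mood: subj, tense: pres}


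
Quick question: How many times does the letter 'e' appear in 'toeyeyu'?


Letter 'e' in 'toeyeyu': found at position(s) 3, 5 = 2 occurrence(s).

2


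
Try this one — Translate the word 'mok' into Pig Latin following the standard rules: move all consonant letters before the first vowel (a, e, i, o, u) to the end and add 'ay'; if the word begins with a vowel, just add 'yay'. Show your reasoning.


'mok': move consonant cluster 'm' to end and add 'ay': 'okmay'.

okmay


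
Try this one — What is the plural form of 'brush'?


Apply rule: Add -es (sibilant/fricative ending). 'brush' becomes 'brushes'.

brushes


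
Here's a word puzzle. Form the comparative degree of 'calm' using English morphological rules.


Apply comparative formation (add -er): 'calm' -> 'calmer'.

calmer


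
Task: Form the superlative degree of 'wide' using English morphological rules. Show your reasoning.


Apply superlative formation (ends in e: add -st): 'wide' -> 'widest'.

widest


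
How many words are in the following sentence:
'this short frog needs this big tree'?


Split into words: this | short | frog | needs | this | big | tree = 7 words.

7


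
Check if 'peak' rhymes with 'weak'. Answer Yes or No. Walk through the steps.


Rime (stressed vowel + following sounds) of 'peak': -eak = /iːk/
Rime of 'weak': -eak = /iːk/
/iːk/ and /iːk/ are the same ending sound, so the words rhyme.

Yes


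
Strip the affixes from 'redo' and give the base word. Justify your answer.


Remove prefix 're' from 'redo' to get root 'do'.

do


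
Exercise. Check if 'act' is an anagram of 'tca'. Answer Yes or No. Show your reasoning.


Sorted letters of 'act': 'act'
Sorted letters of 'tca': 'act'
They match.

Yes


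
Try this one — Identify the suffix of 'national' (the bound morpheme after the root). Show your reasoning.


The word 'national' = 'nation' (root) + '-al' (suffix). The suffix is '-al'.

al


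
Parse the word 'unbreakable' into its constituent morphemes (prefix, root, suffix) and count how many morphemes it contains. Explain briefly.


Step 1: Identify prefix: 'un' (meaning: not/reverse)
Step 2: Identify root: 'break'
Step 3: Identify suffix(es): 'able'
Decomposition: un- (prefix: not/reverse) + break (root) + -able (suffix: capable of)
Total morphemes: 3

3 morphemes (un- (prefix: not/reverse) + break (root) + -able (suffix: capable of))


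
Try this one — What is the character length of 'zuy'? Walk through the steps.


Spell out 'zuy' and number each letter: z(1), u(2), y(3). Total: 3 letters.

3


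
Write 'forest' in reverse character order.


Reverse 'forest' character by character: 'tserof'.

tserof


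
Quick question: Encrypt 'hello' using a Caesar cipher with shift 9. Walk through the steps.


Shift each letter by 9: h -> q, e -> n, l -> u, l -> u, o -> x. Result: 'qnuux'.

qnuux


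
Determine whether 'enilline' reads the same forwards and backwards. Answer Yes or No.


Forward: 'enilline'
Reversed: 'enilline'
They are identical.

Yes


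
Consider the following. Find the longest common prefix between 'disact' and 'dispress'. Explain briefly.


Compare from the start: 3 characters match: 'dis'. Mismatch at position 4: 'a' vs 'p'.

dis


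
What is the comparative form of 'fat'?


Apply comparative formation (double final consonant, add -er): 'fat' -> 'fatter'.

fatter


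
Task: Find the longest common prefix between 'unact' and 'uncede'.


Compare from the start: 2 characters match: 'un'. Mismatch at position 3: 'a' vs 'c'.

un


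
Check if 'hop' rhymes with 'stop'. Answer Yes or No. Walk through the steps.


Rime (stressed vowel + following sounds) of 'hop': -op = /ɒp/
Rime of 'stop': -op = /ɒp/
/ɒp/ and /ɒp/ are the same ending sound, so the words rhyme.

Yes


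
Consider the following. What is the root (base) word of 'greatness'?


Remove suffix '-ness' from 'greatness' to get root 'great'.

great


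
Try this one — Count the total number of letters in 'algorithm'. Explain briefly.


Spell out 'algorithm' and number each letter: a(1), l(2), g(3), o(4), r(5), i(6), t(7), h(8), m(9). Total: 9 letters.

9


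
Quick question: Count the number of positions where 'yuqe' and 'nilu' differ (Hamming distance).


Alignment:
Position 1: 'y' vs 'n' = DIFFER
Position 2: 'u' vs 'i' = DIFFER
Position 3: 'q' vs 'l' = DIFFER
Position 4: 'e' vs 'u' = DIFFER
Total differences: 4

4


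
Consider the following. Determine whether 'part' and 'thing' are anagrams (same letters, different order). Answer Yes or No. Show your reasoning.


Sorted letters of 'part': 'aprt'
Sorted letters of 'thing': 'ghint'
They do not match.

No


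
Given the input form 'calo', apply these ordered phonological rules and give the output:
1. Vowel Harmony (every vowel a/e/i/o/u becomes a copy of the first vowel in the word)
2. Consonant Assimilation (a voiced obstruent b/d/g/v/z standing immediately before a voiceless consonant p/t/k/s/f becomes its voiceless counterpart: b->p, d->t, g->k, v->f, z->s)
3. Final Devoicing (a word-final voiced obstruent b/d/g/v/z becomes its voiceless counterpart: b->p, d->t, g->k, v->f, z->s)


Starting form: 'calo'
Rule 1: Vowel Harmony: all vowels become 'a' (matching first vowel). 'calo' -> 'cala'
Rule 2: Consonant Assimilation: no voiced obstruent (b/d/g/v/z) stands immediately before a voiceless consonant (p/t/k/s/f). No change.
Rule 3: Final Devoicing: the word ends in the vowel 'a', not a consonant. No change.
Final form: 'cala'

cala


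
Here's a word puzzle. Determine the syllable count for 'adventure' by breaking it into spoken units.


Break 'adventure' into syllables: ad-ven-ture -> ad | ven | ture = 3 syllables

3 syllables


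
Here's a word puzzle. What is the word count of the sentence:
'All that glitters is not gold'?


Split into words: All | that | glitters | is | not | gold = 6 words.

6


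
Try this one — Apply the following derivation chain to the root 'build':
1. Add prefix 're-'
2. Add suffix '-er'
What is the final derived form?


Step 1: Add prefix 're-' to 'build' = 'rebuild'
Step 2: Add suffix '-er' to 'rebuild' = 'rebuilder'

rebuilder


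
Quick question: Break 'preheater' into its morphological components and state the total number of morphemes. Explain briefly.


Step 1: Identify prefix: 'pre' (meaning: before)
Step 2: Identify root: 'heat'
Step 3: Identify suffix(es): 'er'
Decomposition: pre- (prefix: before) + heat (root) + -er (suffix: one who)
Total morphemes: 3

3 morphemes (pre- (prefix: before) + heat (root) + -er (suffix: one who))


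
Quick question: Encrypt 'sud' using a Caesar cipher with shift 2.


Shift each letter by 2: s -> u, u -> w, d -> f. Result: 'uwf'.

uwf


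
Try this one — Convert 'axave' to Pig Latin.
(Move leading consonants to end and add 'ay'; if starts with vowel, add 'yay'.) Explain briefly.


'axave' starts with a vowel, so add 'yay': 'axaveyay'.

axaveyay


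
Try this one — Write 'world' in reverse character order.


Reverse 'world' character by character: 'dlrow'.

dlrow


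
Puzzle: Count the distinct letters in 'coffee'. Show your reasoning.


Unique letters in 'coffee': {c, e, f, o} = 4 distinct letters.

4


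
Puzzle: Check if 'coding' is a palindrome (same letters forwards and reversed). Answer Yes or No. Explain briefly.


Forward: 'coding'
Reversed: 'gnidoc'
They differ.

No


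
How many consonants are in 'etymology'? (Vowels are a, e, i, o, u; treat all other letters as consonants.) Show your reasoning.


Consonants in 'etymology': t, y, m, l, g, y = 6 consonants.

6


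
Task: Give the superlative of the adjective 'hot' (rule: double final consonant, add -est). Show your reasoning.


Apply superlative formation (double final consonant, add -est): 'hot' -> 'hottest'.

hottest


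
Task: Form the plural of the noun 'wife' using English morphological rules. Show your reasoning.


Apply rule: Change -fe to -ves. 'wife' becomes 'wives'.

wives


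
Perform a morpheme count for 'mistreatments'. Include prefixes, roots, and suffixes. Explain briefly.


Decomposition: mis- (prefix) + treat (root) + -ment (suffix) + -s (plural) = 4 morpheme(s)

4 morphemes


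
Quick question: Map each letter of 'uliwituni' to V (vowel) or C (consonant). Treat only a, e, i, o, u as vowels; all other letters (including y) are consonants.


Letter mapping: u = V, l = C, i = V, w = C, i = V, t = C, u = V, n = C, i = V.

VCVCVCVCV


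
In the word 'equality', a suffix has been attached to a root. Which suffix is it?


The word 'equality' = 'equal' (root) + '-ity' (suffix). The suffix is '-ity'.

ity


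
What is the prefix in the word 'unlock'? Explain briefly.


The word 'unlock' = 'un' (prefix) + 'lock' (root). The prefix is 'un'.

un


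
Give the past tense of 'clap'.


Apply rule: Double final consonant and add -ed. 'clap' becomes 'clapped'.

clapped


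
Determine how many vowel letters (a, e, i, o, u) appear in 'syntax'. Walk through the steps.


Vowels in 'syntax': a = 1 vowels.

1


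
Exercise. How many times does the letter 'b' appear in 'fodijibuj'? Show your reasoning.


Letter 'b' in 'fodijibuj': found at position(s) 7 = 1 occurrence(s).

1


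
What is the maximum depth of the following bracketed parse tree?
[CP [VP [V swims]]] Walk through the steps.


Count bracket nesting levels:
'[' at pos 0: depth = 1
'[' at pos 4: depth = 2
'[' at pos 8: depth = 3
Maximum depth reached: 3

3


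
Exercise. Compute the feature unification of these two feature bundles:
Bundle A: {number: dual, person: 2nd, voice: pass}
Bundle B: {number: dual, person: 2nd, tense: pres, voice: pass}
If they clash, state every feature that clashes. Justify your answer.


Compare features:
number: A=dual vs B=dual -> unified: dual
person: A=2nd vs B=2nd -> unified: 2nd
tense: A=_ vs B=pres -> unified: pres
voice: A=pass vs B=pass -> unified: pass
No clashes found.

Unified: {number: dual, person: 2nd, tense: pres, voice: pass}


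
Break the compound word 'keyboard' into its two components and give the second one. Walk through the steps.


Split 'keyboard' into 'key' + 'board'. The second part is 'board'.

board


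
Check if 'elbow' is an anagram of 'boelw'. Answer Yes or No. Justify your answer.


Sorted letters of 'elbow': 'below'
Sorted letters of 'boelw': 'below'
They match.

Yes


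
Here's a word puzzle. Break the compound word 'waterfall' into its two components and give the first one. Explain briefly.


Split 'waterfall' into 'water' + 'fall'. The first part is 'water'.

water


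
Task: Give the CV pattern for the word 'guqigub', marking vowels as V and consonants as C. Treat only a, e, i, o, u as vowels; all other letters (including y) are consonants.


Letter mapping: g = C, u = V, q = C, i = V, g = C, u = V, b = C.

CVCVCVC


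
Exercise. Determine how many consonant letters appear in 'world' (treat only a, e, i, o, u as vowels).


Consonants in 'world': w, r, l, d = 4 consonants.

4


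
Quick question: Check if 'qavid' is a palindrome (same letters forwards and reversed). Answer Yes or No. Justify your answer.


Forward: 'qavid'
Reversed: 'divaq'
They differ.

No


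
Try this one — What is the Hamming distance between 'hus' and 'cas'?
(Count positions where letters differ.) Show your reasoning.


Alignment:
Position 1: 'h' vs 'c' = DIFFER
Position 2: 'u' vs 'a' = DIFFER
Position 3: 's' vs 's' = match
Total differences: 2

2


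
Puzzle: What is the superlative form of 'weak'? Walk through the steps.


Apply superlative formation (add -est): 'weak' -> 'weakest'.

weakest


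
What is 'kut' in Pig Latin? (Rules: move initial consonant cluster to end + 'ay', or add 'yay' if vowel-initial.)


'kut': move consonant cluster 'k' to end and add 'ay': 'utkay'.

utkay


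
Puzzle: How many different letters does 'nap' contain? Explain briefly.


Unique letters in 'nap': {a, n, p} = 3 distinct letters.

3


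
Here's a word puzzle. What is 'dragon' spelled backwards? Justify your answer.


Reverse 'dragon' character by character: 'nogard'.

nogard


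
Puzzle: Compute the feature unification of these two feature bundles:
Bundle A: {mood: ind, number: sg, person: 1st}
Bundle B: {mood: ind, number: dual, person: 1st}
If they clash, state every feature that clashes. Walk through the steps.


Compare features:
mood: A=ind vs B=ind -> unified: ind
number: A=sg vs B=dual -> CLASH
person: A=1st vs B=1st -> unified: 1st
Clash detected on feature 'number' (sg vs dual); unification fails.

CLASH on 'number' (sg vs dual)


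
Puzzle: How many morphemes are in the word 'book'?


Decomposition: book (free morpheme) = 1 morpheme(s)

1 morphemes


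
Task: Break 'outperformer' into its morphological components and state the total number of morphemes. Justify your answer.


Step 1: Identify prefix: 'out' (meaning: surpass)
Step 2: Identify root: 'perform'
Step 3: Identify suffix(es): 'er'
Decomposition: out- (prefix: surpass) + perform (root) + -er (suffix: one who)
Total morphemes: 3

3 morphemes (out- (prefix: surpass) + perform (root) + -er (suffix: one who))


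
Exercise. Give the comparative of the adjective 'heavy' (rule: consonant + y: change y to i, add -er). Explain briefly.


Apply comparative formation (consonant + y: change y to i, add -er): 'heavy' -> 'heavier'.

heavier


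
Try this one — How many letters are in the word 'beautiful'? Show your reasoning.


Spell out 'beautiful' and number each letter: b(1), e(2), a(3), u(4), t(5), i(6), f(7), u(8), l(9). Total: 9 letters.

9


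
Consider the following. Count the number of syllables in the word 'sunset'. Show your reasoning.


Break 'sunset' into syllables: sun-set -> sun | set = 2 syllables

2 syllables


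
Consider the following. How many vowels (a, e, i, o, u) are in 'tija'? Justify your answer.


Vowels in 'tija': i, a = 2 vowels.

2


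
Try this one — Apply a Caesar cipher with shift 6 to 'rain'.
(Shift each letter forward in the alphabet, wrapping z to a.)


Shift each letter by 6: r -> x, a -> g, i -> o, n -> t. Result: 'xgot'.

xgot


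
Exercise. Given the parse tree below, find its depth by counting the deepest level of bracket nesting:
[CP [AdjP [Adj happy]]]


Count bracket nesting levels:
'[' at pos 0: depth = 1
'[' at pos 4: depth = 2
'[' at pos 10: depth = 3
Maximum depth reached: 3

3


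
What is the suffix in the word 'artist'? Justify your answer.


The word 'artist' = 'art' (root) + '-ist' (suffix). The suffix is '-ist'.

ist


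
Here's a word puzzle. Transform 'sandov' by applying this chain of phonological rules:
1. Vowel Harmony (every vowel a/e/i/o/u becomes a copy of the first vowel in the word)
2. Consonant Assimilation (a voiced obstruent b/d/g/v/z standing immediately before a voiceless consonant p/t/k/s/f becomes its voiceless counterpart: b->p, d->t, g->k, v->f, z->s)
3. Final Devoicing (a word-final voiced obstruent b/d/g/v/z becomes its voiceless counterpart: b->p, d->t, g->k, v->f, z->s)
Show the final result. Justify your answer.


Starting form: 'sandov'
Rule 1: Vowel Harmony: all vowels become 'a' (matching first vowel). 'sandov' -> 'sandav'
Rule 2: Consonant Assimilation: no voiced obstruent (b/d/g/v/z) stands immediately before a voiceless consonant (p/t/k/s/f). No change.
Rule 3: Final Devoicing: word-final voiced obstruent 'v' becomes voiceless 'f'. 'sandav' -> 'sandaf'
Final form: 'sandaf'

sandaf


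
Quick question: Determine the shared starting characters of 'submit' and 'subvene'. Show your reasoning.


Compare from the start: 3 characters match: 'sub'. Mismatch at position 4: 'm' vs 'v'.

sub


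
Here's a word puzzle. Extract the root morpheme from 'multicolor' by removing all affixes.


Remove prefix 'multi' from 'multicolor' to get root 'color'.

color
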